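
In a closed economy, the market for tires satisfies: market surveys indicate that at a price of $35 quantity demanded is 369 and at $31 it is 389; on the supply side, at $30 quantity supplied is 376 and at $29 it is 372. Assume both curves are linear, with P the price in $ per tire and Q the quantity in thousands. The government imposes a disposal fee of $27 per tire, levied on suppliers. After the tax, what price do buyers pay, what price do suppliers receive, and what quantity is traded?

Buyers pay $44; suppliers receive $17; quantity = 324.

Demand slope: (389 − 369)/(31 − 35) = -5, so Qd = 544 − 5P.
Supply slope: (372 − 376)/(29 − 30) = 4, so Qs = 4P + 256.
Without the tax, 544 − 5P = 4P + 256 gives 9P = 288, so P* = $32 and Q* = 384.
With the tax collected from suppliers, supply shifts: Qs = 4(P − 27) + 256.
New equilibrium: buyers pay $44, suppliers receive $17, Q = 324. (Wedge: Pb − Ps = 27.)
The less price-elastic side of the market bears the larger share of a per-unit tax.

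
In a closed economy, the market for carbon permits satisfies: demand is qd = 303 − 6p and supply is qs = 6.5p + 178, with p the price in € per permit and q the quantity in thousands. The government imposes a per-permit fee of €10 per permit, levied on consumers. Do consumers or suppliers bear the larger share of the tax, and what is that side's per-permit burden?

Consumers bear the larger share: €5.2 per permit.

Without the tax, 303 − 6p = 6.5p + 178 gives 12.5p = 125, so p* = €10 and q* = 243.
With the tax collected from consumers, demand (in seller-price terms) shifts: qd = 303 − 6(p + 10).
Solving gives q = 211.8 with consumers paying €15.2 and suppliers receiving €5.2 (the €10 wedge).
Per-permit burden: consumers €5.2, suppliers €4.8.
Consumers take the larger share because demand is less price-elastic here (demand slope 6 vs supply slope 6.5).
The less price-elastic side of the market bears the larger share of a per-unit tax.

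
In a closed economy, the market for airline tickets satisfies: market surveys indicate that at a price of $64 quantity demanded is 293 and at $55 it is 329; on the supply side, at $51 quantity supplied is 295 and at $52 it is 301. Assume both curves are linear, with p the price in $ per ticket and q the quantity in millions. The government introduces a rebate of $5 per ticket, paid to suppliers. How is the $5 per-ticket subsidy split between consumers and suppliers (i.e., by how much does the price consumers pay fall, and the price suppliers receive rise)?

Demand slope: (329 − 293)/(55 − 64) = -4, so qd = 549 − 4p.
Supply slope: (301 − 295)/(52 − 51) = 6, so qs = 6p − 11.
Before the subsidy: set 549 − 4p = 6p − 11 → p* = $56, q* = 325.
With a per-unit subsidy paid to suppliers, each receives p + 5 per unit sold, so supply becomes qs = 6(p + 5) − 11.
Solving gives q = 337 with consumers paying $53 and suppliers receiving $58 (the $5 wedge).
Gain to consumers: $3; to suppliers: $2. (They sum to $5.)

Consumers gain $3 per ticket; suppliers gain $2 per ticket.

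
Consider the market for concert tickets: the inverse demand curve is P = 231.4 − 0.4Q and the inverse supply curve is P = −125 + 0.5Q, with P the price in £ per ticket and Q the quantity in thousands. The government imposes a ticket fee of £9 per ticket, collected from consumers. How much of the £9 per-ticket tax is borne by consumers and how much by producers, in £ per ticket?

Rewrite in direct form: Qd = 578.5 − 2.5P and Qs = 2P + 250.
Before the tax: set 578.5 − 2.5P = 2P + 250 → P* = £73, Q* = 396.
With the tax collected from consumers, demand (in seller-price terms) shifts: Qd = 578.5 − 2.5(P + 9).
New equilibrium: consumers pay £77, producers receive £68, Q = 386. (Wedge: Pb − Ps = 9.)
Burden on consumers: £4; on producers: £5. (They sum to £9.)

Consumers bear £4 per ticket; producers bear £5 per ticket.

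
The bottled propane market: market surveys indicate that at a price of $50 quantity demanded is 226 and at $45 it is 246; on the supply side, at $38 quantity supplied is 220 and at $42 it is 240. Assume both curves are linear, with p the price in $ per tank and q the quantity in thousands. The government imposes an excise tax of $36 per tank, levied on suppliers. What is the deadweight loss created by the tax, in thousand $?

Deadweight loss = $1440 thousand.

Demand slope: (246 − 226)/(45 − 50) = -4, so qd = 426 − 4p.
Supply slope: (240 − 220)/(42 − 38) = 5, so qs = 5p + 30.
Before the tax: set 426 − 4p = 5p + 30 → p* = $44, q* = 250.
With the tax collected from suppliers, supply shifts: qs = 5(p − 36) + 30.
New equilibrium: consumers pay $64, suppliers receive $28, q = 170. (Wedge: pb − ps = 36.)
Quantity falls by |ΔQ| = |250 − 170| = 80.
DWL = ½ · t · |ΔQ| = ½ · 36 · 80 = $1440.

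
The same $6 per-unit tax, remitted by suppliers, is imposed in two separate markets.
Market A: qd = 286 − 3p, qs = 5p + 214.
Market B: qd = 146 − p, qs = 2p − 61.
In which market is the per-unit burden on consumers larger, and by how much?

Market B, by $0.25.

Market A: pre-tax p* = $9, q* = 259; post-tax q = 247.75; per-unit burden on consumers = $3.75.
Market B: pre-tax p* = $69, q* = 77; post-tax q = 73; per-unit burden on consumers = $4.
Difference: $3.75 vs $4 → market B is larger by $0.25.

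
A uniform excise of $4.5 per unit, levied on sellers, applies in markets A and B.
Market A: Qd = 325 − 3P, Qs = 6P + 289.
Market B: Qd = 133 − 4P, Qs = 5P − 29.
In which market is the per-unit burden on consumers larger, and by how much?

Market A: pre-tax P* = $4, Q* = 313; post-tax Q = 304; per-unit burden on consumers = $3.
Market B: pre-tax P* = $18, Q* = 61; post-tax Q = 51; per-unit burden on consumers = $2.5.
Difference: $3 vs $2.5 → market A is larger by $0.5.

Market A, by $0.5.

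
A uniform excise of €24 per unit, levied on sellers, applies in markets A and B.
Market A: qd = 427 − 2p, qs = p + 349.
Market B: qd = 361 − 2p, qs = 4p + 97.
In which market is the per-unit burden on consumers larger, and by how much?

Market B, by €8.

Market A: pre-tax p* = €26, q* = 375; post-tax q = 359; per-unit burden on consumers = €8.
Market B: pre-tax p* = €44, q* = 273; post-tax q = 241; per-unit burden on consumers = €16.
Difference: €8 vs €16 → market B is larger by €8.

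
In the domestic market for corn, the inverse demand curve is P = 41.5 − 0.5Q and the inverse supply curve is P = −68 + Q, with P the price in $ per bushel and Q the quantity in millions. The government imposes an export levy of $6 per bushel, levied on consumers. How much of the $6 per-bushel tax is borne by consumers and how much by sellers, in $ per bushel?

Consumers bear $2 per bushel; sellers bear $4 per bushel.

Rewrite in direct form: Qd = 83 − 2P and Qs = P + 68.
Before the tax: set 83 − 2P = P + 68 → P* = $5, Q* = 73.
With the tax collected from consumers, demand (in seller-price terms) shifts: Qd = 83 − 2(P + 6).
Solving gives Q = 69 with consumers paying $7 and sellers receiving $1 (the $6 wedge).
Burden on consumers: $2; on sellers: $4. (They sum to $6.)
The less price-elastic side of the market bears the larger share of a per-unit tax.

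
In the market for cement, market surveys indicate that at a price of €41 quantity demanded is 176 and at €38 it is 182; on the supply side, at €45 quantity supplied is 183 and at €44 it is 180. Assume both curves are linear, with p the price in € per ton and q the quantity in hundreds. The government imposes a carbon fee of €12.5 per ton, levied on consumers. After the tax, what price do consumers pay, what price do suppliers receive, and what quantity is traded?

Demand slope: (182 − 176)/(38 − 41) = -2, so qd = 258 − 2p.
Supply slope: (180 − 183)/(44 − 45) = 3, so qs = 3p + 48.
Without the tax, 258 − 2p = 3p + 48 gives 5p = 210, so p* = €42 and q* = 174.
With the tax collected from consumers, demand (in seller-price terms) shifts: qd = 258 − 2(p + 12.5).
New equilibrium: consumers pay €49.5, suppliers receive €37, q = 159. (Wedge: pb − ps = 12.5.)

Consumers pay €49.5; suppliers receive €37; quantity = 159.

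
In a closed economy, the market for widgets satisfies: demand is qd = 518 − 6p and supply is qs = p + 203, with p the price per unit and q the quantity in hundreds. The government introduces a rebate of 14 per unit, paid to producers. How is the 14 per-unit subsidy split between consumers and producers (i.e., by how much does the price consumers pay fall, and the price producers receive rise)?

Consumers gain 2 per unit; producers gain 12 per unit.

Before the subsidy: set 518 − 6p = p + 203 → p* = 45, q* = 248.
With a per-unit subsidy paid to producers, each receives p + 14 per unit sold, so supply becomes qs = (p + 14) + 203.
New equilibrium: consumers pay 43, producers receive 57, q = 260. (Wedge: pb − ps = −14.)
Gain to consumers: 2; to producers: 12. (They sum to 14.)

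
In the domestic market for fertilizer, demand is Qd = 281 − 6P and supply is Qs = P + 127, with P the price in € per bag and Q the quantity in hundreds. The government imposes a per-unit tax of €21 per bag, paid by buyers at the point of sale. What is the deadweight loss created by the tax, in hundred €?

Deadweight loss = €189 hundred.

Without the tax, 281 − 6P = P + 127 gives 7P = 154, so P* = €22 and Q* = 149.
With the tax collected from buyers, demand (in seller-price terms) shifts: Qd = 281 − 6(P + 21).
New equilibrium: buyers pay €25, sellers receive €4, Q = 131. (Wedge: Pb − Ps = 21.)
Quantity falls by |ΔQ| = |149 − 131| = 18.
DWL = ½ · t · |ΔQ| = ½ · 21 · 18 = €189.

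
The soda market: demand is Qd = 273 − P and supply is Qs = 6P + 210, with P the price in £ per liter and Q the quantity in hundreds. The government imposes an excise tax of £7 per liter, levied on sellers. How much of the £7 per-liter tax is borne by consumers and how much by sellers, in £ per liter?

Consumers bear £6 per liter; sellers bear £1 per liter.

Before the tax: set 273 − P = 6P + 210 → P* = £9, Q* = 264.
With the tax collected from sellers, supply shifts: Qs = 6(P − 7) + 210.
Solving gives Q = 258 with consumers paying £15 and sellers receiving £8 (the £7 wedge).
Burden on consumers: £6; on sellers: £1. (They sum to £7.)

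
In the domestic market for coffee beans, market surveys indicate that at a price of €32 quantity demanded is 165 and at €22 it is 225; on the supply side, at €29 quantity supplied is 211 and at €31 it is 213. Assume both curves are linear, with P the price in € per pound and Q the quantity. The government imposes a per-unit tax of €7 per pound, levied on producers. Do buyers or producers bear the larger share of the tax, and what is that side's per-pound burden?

Demand slope: (225 − 165)/(22 − 32) = -6, so Qd = 357 − 6P.
Supply slope: (213 − 211)/(31 − 29) = 1, so Qs = P + 182.
Before the tax: set 357 − 6P = P + 182 → P* = €25, Q* = 207.
With the tax collected from producers, supply shifts: Qs = (P − 7) + 182.
Solving gives Q = 201 with buyers paying €26 and producers receiving €19 (the €7 wedge).
Per-pound burden: buyers €1, producers €6.
Producers take the larger share because supply is less price-elastic here (demand slope 6 vs supply slope 1).
The less price-elastic side of the market bears the larger share of a per-unit tax.

Producers bear the larger share: €6 per pound.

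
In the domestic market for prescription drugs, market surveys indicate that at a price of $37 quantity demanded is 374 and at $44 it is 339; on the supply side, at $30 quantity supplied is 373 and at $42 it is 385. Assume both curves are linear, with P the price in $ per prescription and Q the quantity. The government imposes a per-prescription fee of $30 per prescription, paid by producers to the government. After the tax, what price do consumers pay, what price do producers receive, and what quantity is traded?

Demand slope: (339 − 374)/(44 − 37) = -5, so Qd = 559 − 5P.
Supply slope: (385 − 373)/(42 − 30) = 1, so Qs = P + 343.
Before the tax: set 559 − 5P = P + 343 → P* = $36, Q* = 379.
With the tax collected from producers, supply shifts: Qs = (P − 30) + 343.
Solving gives Q = 354 with consumers paying $41 and producers receiving $11 (the $30 wedge).
The less price-elastic side of the market bears the larger share of a per-unit tax.

Consumers pay $41; producers receive $11; quantity = 354.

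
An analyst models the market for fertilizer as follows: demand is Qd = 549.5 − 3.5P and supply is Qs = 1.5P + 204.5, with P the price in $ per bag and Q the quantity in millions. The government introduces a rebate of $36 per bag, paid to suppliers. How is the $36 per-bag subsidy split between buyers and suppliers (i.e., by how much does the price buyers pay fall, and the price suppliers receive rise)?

Before the subsidy: set 549.5 − 3.5P = 1.5P + 204.5 → P* = $69, Q* = 308.
With a per-unit subsidy paid to suppliers, each receives P + 36 per unit sold, so supply becomes Qs = 1.5(P + 36) + 204.5.
Solving gives Q = 345.8 with buyers paying $58.2 and suppliers receiving $94.2 (the $36 wedge).
Gain to buyers: $10.8; to suppliers: $25.2. (They sum to $36.)

Buyers gain $10.8 per bag; suppliers gain $25.2 per bag.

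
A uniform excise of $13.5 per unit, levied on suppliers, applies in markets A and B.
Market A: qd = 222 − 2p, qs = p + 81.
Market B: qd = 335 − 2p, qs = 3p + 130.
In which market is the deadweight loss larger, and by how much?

Market A: pre-tax p* = $47, q* = 128; post-tax q = 119; deadweight loss = $60.75.
Market B: pre-tax p* = $41, q* = 253; post-tax q = 236.8; deadweight loss = $109.35.
Difference: $60.75 vs $109.35 → market B is larger by $48.6.

Market B, by $48.6.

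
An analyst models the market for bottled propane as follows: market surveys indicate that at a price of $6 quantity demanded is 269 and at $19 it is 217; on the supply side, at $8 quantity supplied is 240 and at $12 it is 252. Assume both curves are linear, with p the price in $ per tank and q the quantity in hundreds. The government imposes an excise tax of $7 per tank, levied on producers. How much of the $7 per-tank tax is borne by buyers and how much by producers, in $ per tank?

Buyers bear $3 per tank; producers bear $4 per tank.

Demand slope: (217 − 269)/(19 − 6) = -4, so qd = 293 − 4p.
Supply slope: (252 − 240)/(12 − 8) = 3, so qs = 3p + 216.
Before the tax: set 293 − 4p = 3p + 216 → p* = $11, q* = 249.
With the tax collected from producers, supply shifts: qs = 3(p − 7) + 216.
New equilibrium: buyers pay $14, producers receive $7, q = 237. (Wedge: pb − ps = 7.)
Burden on buyers: $3; on producers: $4. (They sum to $7.)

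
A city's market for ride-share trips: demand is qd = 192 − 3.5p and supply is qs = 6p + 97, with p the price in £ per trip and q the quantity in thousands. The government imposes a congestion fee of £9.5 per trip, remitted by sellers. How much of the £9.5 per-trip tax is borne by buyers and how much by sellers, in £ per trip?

Buyers bear £6 per trip; sellers bear £3.5 per trip.

Without the tax, 192 − 3.5p = 6p + 97 gives 9.5p = 95, so p* = £10 and q* = 157.
With the tax collected from sellers, supply shifts: qs = 6(p − 9.5) + 97.
Solving gives q = 136 with buyers paying £16 and sellers receiving £6.5 (the £9.5 wedge).
Burden on buyers: £6; on sellers: £3.5. (They sum to £9.5.)
The less price-elastic side of the market bears the larger share of a per-unit tax.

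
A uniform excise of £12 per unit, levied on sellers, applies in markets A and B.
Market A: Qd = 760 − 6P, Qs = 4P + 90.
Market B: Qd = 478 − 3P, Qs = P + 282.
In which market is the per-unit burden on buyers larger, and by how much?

Market A, by £1.8.

Market A: pre-tax P* = £67, Q* = 358; post-tax Q = 329.2; per-unit burden on buyers = £4.8.
Market B: pre-tax P* = £49, Q* = 331; post-tax Q = 322; per-unit burden on buyers = £3.
Difference: £4.8 vs £3 → market A is larger by £1.8.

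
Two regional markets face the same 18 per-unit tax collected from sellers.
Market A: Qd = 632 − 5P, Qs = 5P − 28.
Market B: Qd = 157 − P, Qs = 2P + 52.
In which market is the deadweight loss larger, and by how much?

Market A: pre-tax P* = 66, Q* = 302; post-tax Q = 257; deadweight loss = 405.
Market B: pre-tax P* = 35, Q* = 122; post-tax Q = 110; deadweight loss = 108.
Difference: 405 vs 108 → market A is larger by 297.

Market A, by 297.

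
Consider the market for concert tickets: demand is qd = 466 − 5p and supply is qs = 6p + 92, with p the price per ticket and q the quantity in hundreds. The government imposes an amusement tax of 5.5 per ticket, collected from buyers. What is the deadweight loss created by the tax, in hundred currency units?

Without the tax, 466 − 5p = 6p + 92 gives 11p = 374, so p* = 34 and q* = 296.
With the tax collected from buyers, demand (in seller-price terms) shifts: qd = 466 − 5(p + 5.5).
New equilibrium: buyers pay 37, suppliers receive 31.5, q = 281. (Wedge: pb − ps = 5.5.)
Quantity falls by |ΔQ| = |296 − 281| = 15.
DWL = ½ · t · |ΔQ| = ½ · 5.5 · 15 = 41.25.

Deadweight loss = 41.25 hundred.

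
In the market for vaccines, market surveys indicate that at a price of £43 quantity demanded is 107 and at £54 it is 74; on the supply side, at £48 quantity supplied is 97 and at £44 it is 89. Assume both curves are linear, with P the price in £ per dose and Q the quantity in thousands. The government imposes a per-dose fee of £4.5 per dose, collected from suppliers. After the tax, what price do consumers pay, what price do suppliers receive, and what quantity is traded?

Consumers pay £48.8; suppliers receive £44.3; quantity = 89.6.

Demand slope: (74 − 107)/(54 − 43) = -3, so Qd = 236 − 3P.
Supply slope: (89 − 97)/(44 − 48) = 2, so Qs = 2P + 1.
Without the tax, 236 − 3P = 2P + 1 gives 5P = 235, so P* = £47 and Q* = 95.
With the tax collected from suppliers, supply shifts: Qs = 2(P − 4.5) + 1.
Solving gives Q = 89.6 with consumers paying £48.8 and suppliers receiving £44.3 (the £4.5 wedge).
The less price-elastic side of the market bears the larger share of a per-unit tax.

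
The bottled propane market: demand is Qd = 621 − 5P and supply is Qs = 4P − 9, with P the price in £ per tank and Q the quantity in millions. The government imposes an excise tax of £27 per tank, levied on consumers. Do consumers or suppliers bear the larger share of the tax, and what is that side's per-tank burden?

Suppliers bear the larger share: £15 per tank.

Before the tax: set 621 − 5P = 4P − 9 → P* = £70, Q* = 271.
With the tax collected from consumers, demand (in seller-price terms) shifts: Qd = 621 − 5(P + 27).
Solving gives Q = 211 with consumers paying £82 and suppliers receiving £55 (the £27 wedge).
Per-tank burden: consumers £12, suppliers £15.
Suppliers take the larger share because supply is less price-elastic here (demand slope 5 vs supply slope 4).
The less price-elastic side of the market bears the larger share of a per-unit tax.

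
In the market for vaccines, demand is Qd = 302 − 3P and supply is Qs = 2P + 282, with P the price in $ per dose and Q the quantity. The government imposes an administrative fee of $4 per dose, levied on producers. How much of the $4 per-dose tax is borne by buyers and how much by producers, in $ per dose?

Without the tax, 302 − 3P = 2P + 282 gives 5P = 20, so P* = $4 and Q* = 290.
With the tax collected from producers, supply shifts: Qs = 2(P − 4) + 282.
New equilibrium: buyers pay $5.6, producers receive $1.6, Q = 285.2. (Wedge: Pb − Ps = 4.)
Burden on buyers: $1.6; on producers: $2.4. (They sum to $4.)

Buyers bear $1.6 per dose; producers bear $2.4 per dose.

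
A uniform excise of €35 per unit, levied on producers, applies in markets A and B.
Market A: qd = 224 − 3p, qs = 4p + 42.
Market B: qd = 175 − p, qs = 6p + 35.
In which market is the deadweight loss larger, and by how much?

Market A: pre-tax p* = €26, q* = 146; post-tax q = 86; deadweight loss = €1050.
Market B: pre-tax p* = €20, q* = 155; post-tax q = 125; deadweight loss = €525.
Difference: €1050 vs €525 → market A is larger by €525.

Market A, by €525.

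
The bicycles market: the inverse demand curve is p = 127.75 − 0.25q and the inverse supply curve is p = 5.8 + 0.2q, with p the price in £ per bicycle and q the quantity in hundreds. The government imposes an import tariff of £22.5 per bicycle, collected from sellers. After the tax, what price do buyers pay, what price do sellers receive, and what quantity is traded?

Buyers pay £72.5; sellers receive £50; quantity = 221.

Inverting to q(p) form: qd = 511 − 4p; qs = 5p − 29.
Without the tax, 511 − 4p = 5p − 29 gives 9p = 540, so p* = £60 and q* = 271.
With the tax collected from sellers, supply shifts: qs = 5(p − 22.5) − 29.
Solving gives q = 221 with buyers paying £72.5 and sellers receiving £50 (the £22.5 wedge).
The less price-elastic side of the market bears the larger share of a per-unit tax.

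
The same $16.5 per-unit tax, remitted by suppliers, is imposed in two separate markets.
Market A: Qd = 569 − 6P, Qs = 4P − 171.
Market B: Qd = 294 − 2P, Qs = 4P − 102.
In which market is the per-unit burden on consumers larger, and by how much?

Market A: pre-tax P* = $74, Q* = 125; post-tax Q = 85.4; per-unit burden on consumers = $6.6.
Market B: pre-tax P* = $66, Q* = 162; post-tax Q = 140; per-unit burden on consumers = $11.
Difference: $6.6 vs $11 → market B is larger by $4.4.

Market B, by $4.4.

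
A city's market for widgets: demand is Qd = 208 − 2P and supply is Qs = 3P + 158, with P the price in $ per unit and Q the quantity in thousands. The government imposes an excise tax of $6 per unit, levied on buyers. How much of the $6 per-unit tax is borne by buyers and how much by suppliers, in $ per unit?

Without the tax, 208 − 2P = 3P + 158 gives 5P = 50, so P* = $10 and Q* = 188.
With the tax collected from buyers, demand (in seller-price terms) shifts: Qd = 208 − 2(P + 6).
New equilibrium: buyers pay $13.6, suppliers receive $7.6, Q = 180.8. (Wedge: Pb − Ps = 6.)
Burden on buyers: $3.6; on suppliers: $2.4. (They sum to $6.)
The less price-elastic side of the market bears the larger share of a per-unit tax.

Buyers bear $3.6 per unit; suppliers bear $2.4 per unit.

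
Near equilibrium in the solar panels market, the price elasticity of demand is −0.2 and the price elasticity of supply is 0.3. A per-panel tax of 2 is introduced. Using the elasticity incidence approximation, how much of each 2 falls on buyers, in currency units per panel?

Buyers bear ≈ 1.2 per panel.

Incidence ratio: buyers' share ≈ εs / (εs + |εd|) = 0.3 / (0.3 + 0.2) = 0.6.
So buyers bear ≈ 0.6 × 2 = 1.2; sellers bear 0.8.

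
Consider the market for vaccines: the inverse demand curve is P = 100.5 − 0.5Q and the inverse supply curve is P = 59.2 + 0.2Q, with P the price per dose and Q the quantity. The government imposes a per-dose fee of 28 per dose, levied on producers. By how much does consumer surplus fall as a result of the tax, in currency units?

Inverting to Q(P) form: Qd = 201 − 2P; Qs = 5P − 296.
Without the tax, 201 − 2P = 5P − 296 gives 7P = 497, so P* = 71 and Q* = 59.
With the tax collected from producers, supply shifts: Qs = 5(P − 28) − 296.
Solving gives Q = 19 with consumers paying 91 and producers receiving 63 (the 28 wedge).
ΔCS is the trapezoid between Q = 19 and Q = 59 of height 20: ½ · (59 + 19) · 20 = 780.

Consumer surplus falls by 780.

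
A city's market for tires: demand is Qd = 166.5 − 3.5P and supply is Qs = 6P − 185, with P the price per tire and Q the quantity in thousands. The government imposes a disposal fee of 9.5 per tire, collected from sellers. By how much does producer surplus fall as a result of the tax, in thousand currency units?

Before the tax: set 166.5 − 3.5P = 6P − 185 → P* = 37, Q* = 37.
With the tax collected from sellers, supply shifts: Qs = 6(P − 9.5) − 185.
Solving gives Q = 16 with consumers paying 43 and sellers receiving 33.5 (the 9.5 wedge).
ΔPS is the trapezoid between Q = 16 and Q = 37 of height 3.5: ½ · (37 + 16) · 3.5 = 92.75.

Producer surplus falls by 92.75 thousand.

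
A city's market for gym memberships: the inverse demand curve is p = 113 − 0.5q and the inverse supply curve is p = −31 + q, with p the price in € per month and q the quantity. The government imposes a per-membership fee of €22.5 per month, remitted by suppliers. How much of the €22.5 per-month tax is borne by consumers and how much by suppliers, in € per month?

Consumers bear €7.5 per month; suppliers bear €15 per month.

Inverting to q(p) form: qd = 226 − 2p; qs = p + 31.
Without the tax, 226 − 2p = p + 31 gives 3p = 195, so p* = €65 and q* = 96.
With the tax collected from suppliers, supply shifts: qs = (p − 22.5) + 31.
Solving gives q = 81 with consumers paying €72.5 and suppliers receiving €50 (the €22.5 wedge).
Burden on consumers: €7.5; on suppliers: €15. (They sum to €22.5.)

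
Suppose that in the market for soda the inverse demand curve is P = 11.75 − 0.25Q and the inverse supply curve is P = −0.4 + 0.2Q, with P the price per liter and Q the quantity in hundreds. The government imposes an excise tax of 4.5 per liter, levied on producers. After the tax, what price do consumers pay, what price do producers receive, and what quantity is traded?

Consumers pay 7.5; producers receive 3; quantity = 17.

Inverting to Q(P) form: Qd = 47 − 4P; Qs = 5P + 2.
Without the tax, 47 − 4P = 5P + 2 gives 9P = 45, so P* = 5 and Q* = 27.
With the tax collected from producers, supply shifts: Qs = 5(P − 4.5) + 2.
Solving gives Q = 17 with consumers paying 7.5 and producers receiving 3 (the 4.5 wedge).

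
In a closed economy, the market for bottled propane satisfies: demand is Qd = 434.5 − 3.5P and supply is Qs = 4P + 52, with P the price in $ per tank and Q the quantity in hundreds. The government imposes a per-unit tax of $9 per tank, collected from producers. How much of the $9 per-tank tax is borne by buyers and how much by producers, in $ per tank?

Buyers bear $4.8 per tank; producers bear $4.2 per tank.

Before the tax: set 434.5 − 3.5P = 4P + 52 → P* = $51, Q* = 256.
With the tax collected from producers, supply shifts: Qs = 4(P − 9) + 52.
Solving gives Q = 239.2 with buyers paying $55.8 and producers receiving $46.8 (the $9 wedge).
Burden on buyers: $4.8; on producers: $4.2. (They sum to $9.)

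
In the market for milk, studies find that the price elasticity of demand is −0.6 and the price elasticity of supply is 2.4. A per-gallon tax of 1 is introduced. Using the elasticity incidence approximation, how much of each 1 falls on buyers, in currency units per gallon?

Buyers bear ≈ 0.8 per gallon.

Incidence ratio: buyers' share ≈ εs / (εs + |εd|) = 2.4 / (2.4 + 0.6) = 0.8.
So buyers bear ≈ 0.8 × 1 = 0.8; producers bear 0.2.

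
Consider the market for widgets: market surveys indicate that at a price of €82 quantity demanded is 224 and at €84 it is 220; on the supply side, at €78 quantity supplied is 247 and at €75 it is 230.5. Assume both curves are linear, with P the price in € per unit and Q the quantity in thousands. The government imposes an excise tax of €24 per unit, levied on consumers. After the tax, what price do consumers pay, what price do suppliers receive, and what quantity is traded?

Consumers pay €93.6; suppliers receive €69.6; quantity = 200.8.

Demand slope: (220 − 224)/(84 − 82) = -2, so Qd = 388 − 2P.
Supply slope: (230.5 − 247)/(75 − 78) = 5.5, so Qs = 5.5P − 182.
Without the tax, 388 − 2P = 5.5P − 182 gives 7.5P = 570, so P* = €76 and Q* = 236.
With the tax collected from consumers, demand (in seller-price terms) shifts: Qd = 388 − 2(P + 24).
New equilibrium: consumers pay €93.6, suppliers receive €69.6, Q = 200.8. (Wedge: Pb − Ps = 24.)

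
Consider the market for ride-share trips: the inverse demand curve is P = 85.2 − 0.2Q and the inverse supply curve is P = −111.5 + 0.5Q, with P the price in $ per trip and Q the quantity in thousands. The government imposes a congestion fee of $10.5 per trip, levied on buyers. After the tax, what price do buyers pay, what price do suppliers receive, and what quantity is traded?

Rewrite in direct form: Qd = 426 − 5P and Qs = 2P + 223.
Before the tax: set 426 − 5P = 2P + 223 → P* = $29, Q* = 281.
With the tax collected from buyers, demand (in seller-price terms) shifts: Qd = 426 − 5(P + 10.5).
Solving gives Q = 266 with buyers paying $32 and suppliers receiving $21.5 (the $10.5 wedge).

Buyers pay $32; suppliers receive $21.5; quantity = 266.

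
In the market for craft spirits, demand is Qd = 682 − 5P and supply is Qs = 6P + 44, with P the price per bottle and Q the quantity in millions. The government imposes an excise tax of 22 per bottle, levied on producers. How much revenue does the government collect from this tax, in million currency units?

Tax revenue = 7304 million.

Without the tax, 682 − 5P = 6P + 44 gives 11P = 638, so P* = 58 and Q* = 392.
With the tax collected from producers, supply shifts: Qs = 6(P − 22) + 44.
Solving gives Q = 332 with buyers paying 70 and producers receiving 48 (the 22 wedge).
Revenue = t · Q = 22 · 332 = 7304.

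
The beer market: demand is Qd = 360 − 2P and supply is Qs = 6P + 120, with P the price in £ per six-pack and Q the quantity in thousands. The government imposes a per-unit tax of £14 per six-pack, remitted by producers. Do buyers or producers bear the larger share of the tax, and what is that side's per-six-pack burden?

Before the tax: set 360 − 2P = 6P + 120 → P* = £30, Q* = 300.
With the tax collected from producers, supply shifts: Qs = 6(P − 14) + 120.
Solving gives Q = 279 with buyers paying £40.5 and producers receiving £26.5 (the £14 wedge).
Per-six-pack burden: buyers £10.5, producers £3.5.
Buyers take the larger share because demand is less price-elastic here (demand slope 2 vs supply slope 6).

Buyers bear the larger share: £10.5 per six-pack.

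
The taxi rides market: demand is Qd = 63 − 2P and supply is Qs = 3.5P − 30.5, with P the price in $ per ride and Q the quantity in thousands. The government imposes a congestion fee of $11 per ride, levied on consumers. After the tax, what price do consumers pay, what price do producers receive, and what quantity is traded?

Without the tax, 63 − 2P = 3.5P − 30.5 gives 5.5P = 93.5, so P* = $17 and Q* = 29.
With the tax collected from consumers, demand (in seller-price terms) shifts: Qd = 63 − 2(P + 11).
Solving gives Q = 15 with consumers paying $24 and producers receiving $13 (the $11 wedge).

Consumers pay $24; producers receive $13; quantity = 15.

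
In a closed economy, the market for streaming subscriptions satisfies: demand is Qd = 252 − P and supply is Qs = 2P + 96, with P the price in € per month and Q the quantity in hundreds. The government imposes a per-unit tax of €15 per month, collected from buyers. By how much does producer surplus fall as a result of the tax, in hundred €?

Before the tax: set 252 − P = 2P + 96 → P* = €52, Q* = 200.
With the tax collected from buyers, demand (in seller-price terms) shifts: Qd = 252 − (P + 15).
New equilibrium: buyers pay €62, suppliers receive €47, Q = 190. (Wedge: Pb − Ps = 15.)
ΔPS is the trapezoid between Q = 190 and Q = 200 of height €5: ½ · (200 + 190) · 5 = €975.

Producer surplus falls by €975 hundred.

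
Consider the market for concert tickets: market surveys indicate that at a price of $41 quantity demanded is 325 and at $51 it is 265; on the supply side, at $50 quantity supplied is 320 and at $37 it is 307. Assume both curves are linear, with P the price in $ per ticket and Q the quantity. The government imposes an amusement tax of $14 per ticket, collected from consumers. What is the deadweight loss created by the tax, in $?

Demand slope: (265 − 325)/(51 − 41) = -6, so Qd = 571 − 6P.
Supply slope: (307 − 320)/(37 − 50) = 1, so Qs = P + 270.
Before the tax: set 571 − 6P = P + 270 → P* = $43, Q* = 313.
With the tax collected from consumers, demand (in seller-price terms) shifts: Qd = 571 − 6(P + 14).
Solving gives Q = 301 with consumers paying $45 and sellers receiving $31 (the $14 wedge).
Quantity falls by |ΔQ| = |313 − 301| = 12.
DWL = ½ · t · |ΔQ| = ½ · 14 · 12 = $84.

Deadweight loss = $84.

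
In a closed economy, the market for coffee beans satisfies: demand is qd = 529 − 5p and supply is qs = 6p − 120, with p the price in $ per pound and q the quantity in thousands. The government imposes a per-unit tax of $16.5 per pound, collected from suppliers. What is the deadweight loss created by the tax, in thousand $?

Without the tax, 529 − 5p = 6p − 120 gives 11p = 649, so p* = $59 and q* = 234.
With the tax collected from suppliers, supply shifts: qs = 6(p − 16.5) − 120.
Solving gives q = 189 with consumers paying $68 and suppliers receiving $51.5 (the $16.5 wedge).
Quantity falls by |ΔQ| = |234 − 189| = 45.
DWL = ½ · t · |ΔQ| = ½ · 16.5 · 45 = $371.25.

Deadweight loss = $371.25 thousand.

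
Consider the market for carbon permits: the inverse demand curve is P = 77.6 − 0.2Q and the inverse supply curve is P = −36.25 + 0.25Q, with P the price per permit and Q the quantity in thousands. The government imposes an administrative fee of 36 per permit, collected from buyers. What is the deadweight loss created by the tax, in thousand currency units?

Deadweight loss = 1440 thousand.

Inverting to Q(P) form: Qd = 388 − 5P; Qs = 4P + 145.
Without the tax, 388 − 5P = 4P + 145 gives 9P = 243, so P* = 27 and Q* = 253.
With the tax collected from buyers, demand (in seller-price terms) shifts: Qd = 388 − 5(P + 36).
Solving gives Q = 173 with buyers paying 43 and sellers receiving 7 (the 36 wedge).
Quantity falls by |ΔQ| = |253 − 173| = 80.
DWL = ½ · t · |ΔQ| = ½ · 36 · 80 = 1440.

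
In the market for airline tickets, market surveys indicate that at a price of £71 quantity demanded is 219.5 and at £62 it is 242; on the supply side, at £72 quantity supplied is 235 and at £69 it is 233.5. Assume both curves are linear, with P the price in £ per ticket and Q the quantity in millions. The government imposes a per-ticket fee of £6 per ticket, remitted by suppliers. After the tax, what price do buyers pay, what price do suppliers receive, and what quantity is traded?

Buyers pay £67; suppliers receive £61; quantity = 229.5.

Demand slope: (242 − 219.5)/(62 − 71) = -2.5, so Qd = 397 − 2.5P.
Supply slope: (233.5 − 235)/(69 − 72) = 0.5, so Qs = 0.5P + 199.
Before the tax: set 397 − 2.5P = 0.5P + 199 → P* = £66, Q* = 232.
With the tax collected from suppliers, supply shifts: Qs = 0.5(P − 6) + 199.
Solving gives Q = 229.5 with buyers paying £67 and suppliers receiving £61 (the £6 wedge).
The less price-elastic side of the market bears the larger share of a per-unit tax.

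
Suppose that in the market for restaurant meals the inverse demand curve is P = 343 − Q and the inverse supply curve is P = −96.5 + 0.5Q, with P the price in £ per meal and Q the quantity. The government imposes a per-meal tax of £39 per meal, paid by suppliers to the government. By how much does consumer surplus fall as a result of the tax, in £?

Consumer surplus falls by £7280.

Rewrite in direct form: Qd = 343 − P and Qs = 2P + 193.
Without the tax, 343 − P = 2P + 193 gives 3P = 150, so P* = £50 and Q* = 293.
With the tax collected from suppliers, supply shifts: Qs = 2(P − 39) + 193.
Solving gives Q = 267 with buyers paying £76 and suppliers receiving £37 (the £39 wedge).
ΔCS is the trapezoid between Q = 267 and Q = 293 of height £26: ½ · (293 + 267) · 26 = £7280.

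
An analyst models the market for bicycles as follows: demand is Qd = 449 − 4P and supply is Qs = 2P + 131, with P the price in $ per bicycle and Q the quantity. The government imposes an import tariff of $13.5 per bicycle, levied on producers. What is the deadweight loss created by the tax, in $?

Without the tax, 449 − 4P = 2P + 131 gives 6P = 318, so P* = $53 and Q* = 237.
With the tax collected from producers, supply shifts: Qs = 2(P − 13.5) + 131.
Solving gives Q = 219 with buyers paying $57.5 and producers receiving $44 (the $13.5 wedge).
Quantity falls by |ΔQ| = |237 − 219| = 18.
DWL = ½ · t · |ΔQ| = ½ · 13.5 · 18 = $121.5.

Deadweight loss = $121.5.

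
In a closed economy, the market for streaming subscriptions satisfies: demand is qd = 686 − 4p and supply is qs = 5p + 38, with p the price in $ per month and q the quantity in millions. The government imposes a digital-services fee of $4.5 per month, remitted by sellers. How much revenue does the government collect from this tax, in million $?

Without the tax, 686 − 4p = 5p + 38 gives 9p = 648, so p* = $72 and q* = 398.
With the tax collected from sellers, supply shifts: qs = 5(p − 4.5) + 38.
Solving gives q = 388 with buyers paying $74.5 and sellers receiving $70 (the $4.5 wedge).
Revenue = t · Q = 4.5 · 388 = $1746.

Tax revenue = $1746 million.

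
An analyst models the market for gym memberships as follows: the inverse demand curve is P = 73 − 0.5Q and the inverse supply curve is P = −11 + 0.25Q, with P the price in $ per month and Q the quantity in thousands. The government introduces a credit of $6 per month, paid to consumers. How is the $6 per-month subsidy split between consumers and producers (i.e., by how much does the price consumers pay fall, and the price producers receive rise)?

Consumers gain $4 per month; producers gain $2 per month.

Inverting to Q(P) form: Qd = 146 − 2P; Qs = 4P + 44.
Before the subsidy: set 146 − 2P = 4P + 44 → P* = $17, Q* = 112.
With a per-unit subsidy paid to consumers, each effectively pays P − 6, so demand becomes Qd = 146 − 2(P − 6).
New equilibrium: consumers pay $13, producers receive $19, Q = 120. (Wedge: Pb − Ps = −6.)
Gain to consumers: $4; to producers: $2. (They sum to $6.)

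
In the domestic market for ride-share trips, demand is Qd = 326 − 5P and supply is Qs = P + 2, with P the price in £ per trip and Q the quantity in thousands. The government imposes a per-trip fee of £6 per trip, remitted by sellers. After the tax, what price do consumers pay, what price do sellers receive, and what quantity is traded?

Consumers pay £55; sellers receive £49; quantity = 51.

Without the tax, 326 − 5P = P + 2 gives 6P = 324, so P* = £54 and Q* = 56.
With the tax collected from sellers, supply shifts: Qs = (P − 6) + 2.
Solving gives Q = 51 with consumers paying £55 and sellers receiving £49 (the £6 wedge).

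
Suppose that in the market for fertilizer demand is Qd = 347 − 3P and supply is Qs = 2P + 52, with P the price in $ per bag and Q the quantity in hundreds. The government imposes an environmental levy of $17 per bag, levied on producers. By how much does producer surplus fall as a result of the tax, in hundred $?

Without the tax, 347 − 3P = 2P + 52 gives 5P = 295, so P* = $59 and Q* = 170.
With the tax collected from producers, supply shifts: Qs = 2(P − 17) + 52.
Solving gives Q = 149.6 with consumers paying $65.8 and producers receiving $48.8 (the $17 wedge).
ΔPS is the trapezoid between Q = 149.6 and Q = 170 of height $10.2: ½ · (170 + 149.6) · 10.2 = $1629.96.

Producer surplus falls by $1629.96 hundred.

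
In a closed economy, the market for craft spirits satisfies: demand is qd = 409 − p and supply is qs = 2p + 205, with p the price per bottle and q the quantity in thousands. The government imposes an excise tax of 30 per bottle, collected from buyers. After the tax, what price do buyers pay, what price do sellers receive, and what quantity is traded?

Before the tax: set 409 − p = 2p + 205 → p* = 68, q* = 341.
With the tax collected from buyers, demand (in seller-price terms) shifts: qd = 409 − (p + 30).
New equilibrium: buyers pay 88, sellers receive 58, q = 321. (Wedge: pb − ps = 30.)

Buyers pay 88; sellers receive 58; quantity = 321.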